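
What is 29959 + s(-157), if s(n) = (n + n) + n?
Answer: 29488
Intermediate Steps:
s(n) = 3*n (s(n) = 2*n + n = 3*n)
29959 + s(-157) = 29959 + 3*(-157) = 29959 - 471 = 29488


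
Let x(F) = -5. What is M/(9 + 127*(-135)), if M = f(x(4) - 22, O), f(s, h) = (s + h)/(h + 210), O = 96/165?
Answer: 1453/198469152 ≈ 7.3210e-6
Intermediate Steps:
O = 32/55 (O = 96*(1/165) = 32/55 ≈ 0.58182)
f(s, h) = (h + s)/(210 + h)
M = -1453/11582 (M = (32/55 + (-5 - 22))/(210 + 32/55) = (32/55 - 27)/(11582/55) = (55/11582)*(-1453/55) = -1453/11582 ≈ -0.12545)
M/(9 + 127*(-135)) = -1453/(11582*(9 + 127*(-135))) = -1453/(11582*(9 - 17145)) = -1453/11582/(-17136) = -1453/11582*(-1/17136) = 1453/198469152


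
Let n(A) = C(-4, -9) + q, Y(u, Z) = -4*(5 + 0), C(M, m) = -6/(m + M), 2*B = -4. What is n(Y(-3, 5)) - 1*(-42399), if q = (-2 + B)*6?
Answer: 550881/13 ≈ 42375.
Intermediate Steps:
B = -2 (B = (½)*(-4) = -2)
C(M, m) = -6/(M + m)
Y(u, Z) = -20 (Y(u, Z) = -4*5 = -20)
q = -24 (q = (-2 - 2)*6 = -4*6 = -24)
n(A) = -306/13 (n(A) = -6/(-4 - 9) - 24 = -6/(-13) - 24 = -6*(-1/13) - 24 = 6/13 - 24 = -306/13)
n(Y(-3, 5)) - 1*(-42399) = -306/13 - 1*(-42399) = -306/13 + 42399 = 550881/13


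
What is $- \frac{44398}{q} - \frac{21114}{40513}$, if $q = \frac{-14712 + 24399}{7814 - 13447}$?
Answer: $\frac{10131851016824}{392449431} \approx 25817.0$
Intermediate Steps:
$q = - \frac{9687}{5633}$ ($q = \frac{9687}{-5633} = 9687 \left(- \frac{1}{5633}\right) = - \frac{9687}{5633} \approx -1.7197$)
$- \frac{44398}{q} - \frac{21114}{40513} = - \frac{44398}{- \frac{9687}{5633}} - \frac{21114}{40513} = \left(-44398\right) \left(- \frac{5633}{9687}\right) - \frac{21114}{40513} = \frac{250093934}{9687} - \frac{21114}{40513} = \frac{10131851016824}{392449431}$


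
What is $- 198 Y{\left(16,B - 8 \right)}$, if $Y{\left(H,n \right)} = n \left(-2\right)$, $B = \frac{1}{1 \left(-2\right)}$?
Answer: $-3366$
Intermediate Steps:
$B = - \frac{1}{2}$ ($B = \frac{1}{-2} = - \frac{1}{2} \approx -0.5$)
$Y{\left(H,n \right)} = - 2 n$
$- 198 Y{\left(16,B - 8 \right)} = - 198 \left(- 2 \left(- \frac{1}{2} - 8\right)\right) = - 198 \left(\left(-2\right) \left(- \frac{17}{2}\right)\right) = \left(-198\right) 17 = -3366$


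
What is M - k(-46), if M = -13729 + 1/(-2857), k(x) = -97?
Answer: -38946625/2857 ≈ -13632.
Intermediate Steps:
M = -39223754/2857 (M = -13729 - 1/2857 = -39223754/2857 ≈ -13729.)
M - k(-46) = -39223754/2857 - 1*(-97) = -39223754/2857 + 97 = -38946625/2857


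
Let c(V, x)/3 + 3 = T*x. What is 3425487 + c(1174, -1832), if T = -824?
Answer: 7954182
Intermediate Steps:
c(V, x) = -9 - 2472*x (c(V, x) = -9 + 3*(-824*x) = -9 - 2472*x)
3425487 + c(1174, -1832) = 3425487 + (-9 - 2472*(-1832)) = 3425487 + (-9 + 4528704) = 3425487 + 4528695 = 7954182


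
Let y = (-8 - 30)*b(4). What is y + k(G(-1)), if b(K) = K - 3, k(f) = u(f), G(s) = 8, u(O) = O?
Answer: -30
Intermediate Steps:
k(f) = f
b(K) = -3 + K
y = -38 (y = (-8 - 30)*(-3 + 4) = -38*1 = -38)
y + k(G(-1)) = -38 + 8 = -30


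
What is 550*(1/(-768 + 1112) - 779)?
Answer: -73693125/172 ≈ -4.2845e+5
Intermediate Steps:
550*(1/(-768 + 1112) - 779) = 550*(1/344 - 779) = 550*(-267975/344) = -73693125/172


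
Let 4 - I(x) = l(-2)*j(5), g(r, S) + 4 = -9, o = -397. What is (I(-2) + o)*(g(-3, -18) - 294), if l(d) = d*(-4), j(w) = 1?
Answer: 123107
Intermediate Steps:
g(r, S) = -13 (g(r, S) = -4 - 9 = -13)
l(d) = -4*d
I(x) = -4 (I(x) = 4 - (-4*(-2)) = 4 - 8 = -4)
(I(-2) + o)*(g(-3, -18) - 294) = (-4 - 397)*(-13 - 294) = -401*(-307) = 123107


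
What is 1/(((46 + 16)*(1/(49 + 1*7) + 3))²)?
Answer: 784/27447121 ≈ 2.8564e-5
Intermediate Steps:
1/(((46 + 16)*(1/(49 + 1*7) + 3))²) = 1/((62*(1/(49 + 7) + 3))²) = 1/((62*(1/56 + 3))²) = 1/((62*(169/56))²) = 1/((5239/28)²) = 1/(27447121/784) = 784/27447121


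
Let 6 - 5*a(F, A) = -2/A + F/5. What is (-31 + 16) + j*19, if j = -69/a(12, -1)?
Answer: -32895/8 ≈ -4111.9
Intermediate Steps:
a(F, A) = 6/5 - F/25 + 2/(5*A) (a(F, A) = 6/5 - (-2/A + F/5)/5 = 6/5 + (-F/25 + 2/(5*A)) = 6/5 - F/25 + 2/(5*A))
j = -1725/8 (j = -69*(-25/(10 - 1*(-1)*(-30 + 12))) = -69*(-25/(10 - 1*(-1)*(-18))) = -69*(-25/(10 - 18)) = -69/((1/25)*(-1)*(-8)) = -69/8/25 = -69*25/8 = -1725/8 ≈ -215.63)
(-31 + 16) + j*19 = (-31 + 16) - 1725/8*19 = -15 - 32775/8 = -32895/8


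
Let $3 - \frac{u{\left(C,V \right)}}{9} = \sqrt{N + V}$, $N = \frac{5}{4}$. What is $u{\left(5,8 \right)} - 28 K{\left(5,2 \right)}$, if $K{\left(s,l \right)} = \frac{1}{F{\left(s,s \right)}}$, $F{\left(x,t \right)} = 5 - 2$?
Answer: $\frac{53}{3} - \frac{9 \sqrt{37}}{2} \approx -9.7058$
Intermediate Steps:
$F{\left(x,t \right)} = 3$
$K{\left(s,l \right)} = \frac{1}{3}$
$N = \frac{5}{4}$ ($N = 5 \cdot \frac{1}{4} = \frac{5}{4} \approx 1.25$)
$u{\left(C,V \right)} = 27 - 9 \sqrt{\frac{5}{4} + V}$
$u{\left(5,8 \right)} - 28 K{\left(5,2 \right)} = \left(27 - \frac{9 \sqrt{5 + 4 \cdot 8}}{2}\right) - \frac{28}{3} = \left(27 - \frac{9 \sqrt{5 + 32}}{2}\right) - \frac{28}{3} = \left(27 - \frac{9 \sqrt{37}}{2}\right) - \frac{28}{3} = \frac{53}{3} - \frac{9 \sqrt{37}}{2}$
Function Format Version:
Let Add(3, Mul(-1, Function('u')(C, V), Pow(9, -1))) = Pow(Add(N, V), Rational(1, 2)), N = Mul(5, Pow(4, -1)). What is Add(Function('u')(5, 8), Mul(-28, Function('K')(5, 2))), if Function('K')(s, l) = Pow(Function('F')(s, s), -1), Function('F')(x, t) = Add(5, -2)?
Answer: Add(Rational(53, 3), Mul(Rational(-9, 2), Pow(37, Rational(1, 2)))) ≈ -9.7058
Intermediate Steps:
Function('F')(x, t) = 3
Function('K')(s, l) = Rational(1, 3) (Function('K')(s, l) = Pow(3, -1) = Rational(1, 3))
N = Rational(5, 4) (N = Mul(5, Rational(1, 4)) = Rational(5, 4) ≈ 1.2500)
Function('u')(C, V) = Add(27, Mul(-9, Pow(Add(Rational(5, 4), V), Rational(1, 2))))
Add(Function('u')(5, 8), Mul(-28, Function('K')(5, 2))) = Add(Add(27, Mul(Rational(-9, 2), Pow(Add(5, Mul(4, 8)), Rational(1, 2)))), Mul(-28, Rational(1, 3))) = Add(Add(27, Mul(Rational(-9, 2), Pow(Add(5, 32), Rational(1, 2)))), Rational(-28, 3)) = Add(Add(27, Mul(Rational(-9, 2), Pow(37, Rational(1, 2)))), Rational(-28, 3)) = Add(Rational(53, 3), Mul(Rational(-9, 2), Pow(37, Rational(1, 2))))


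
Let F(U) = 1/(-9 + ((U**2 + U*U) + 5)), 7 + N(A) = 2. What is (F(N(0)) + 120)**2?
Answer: 30481441/2116 ≈ 14405.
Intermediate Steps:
N(A) = -5 (N(A) = -7 + 2 = -5)
F(U) = 1/(-4 + 2*U**2) (F(U) = 1/(-9 + ((U**2 + U**2) + 5)) = 1/(-9 + (2*U**2 + 5)) = 1/(-9 + (5 + 2*U**2)) = 1/(-4 + 2*U**2))
(F(N(0)) + 120)**2 = (1/(2*(-2 + (-5)**2)) + 120)**2 = (1/(2*(-2 + 25)) + 120)**2 = ((1/2)/23 + 120)**2 = ((1/2)*(1/23) + 120)**2 = (1/46 + 120)**2 = (5521/46)**2 = 30481441/2116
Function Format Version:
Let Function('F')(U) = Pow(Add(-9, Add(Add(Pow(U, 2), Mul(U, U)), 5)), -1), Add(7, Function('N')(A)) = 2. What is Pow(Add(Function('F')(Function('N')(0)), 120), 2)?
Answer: Rational(30481441, 2116) ≈ 14405.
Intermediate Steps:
Function('N')(A) = -5 (Function('N')(A) = Add(-7, 2) = -5)
Function('F')(U) = Pow(Add(-4, Mul(2, Pow(U, 2))), -1) (Function('F')(U) = Pow(Add(-9, Add(Add(Pow(U, 2), Pow(U, 2)), 5)), -1) = Pow(Add(-9, Add(Mul(2, Pow(U, 2)), 5)), -1) = Pow(Add(-9, Add(5, Mul(2, Pow(U, 2)))), -1) = Pow(Add(-4, Mul(2, Pow(U, 2))), -1))
Pow(Add(Function('F')(Function('N')(0)), 120), 2) = Pow(Add(Mul(Rational(1, 2), Pow(Add(-2, Pow(-5, 2)), -1)), 120), 2) = Pow(Add(Mul(Rational(1, 2), Pow(Add(-2, 25), -1)), 120), 2) = Pow(Add(Mul(Rational(1, 2), Pow(23, -1)), 120), 2) = Pow(Add(Mul(Rational(1, 2), Rational(1, 23)), 120), 2) = Pow(Add(Rational(1, 46), 120), 2) = Pow(Rational(5521, 46), 2) = Rational(30481441, 2116)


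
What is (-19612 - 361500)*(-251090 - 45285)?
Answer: 112952069000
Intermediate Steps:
(-19612 - 361500)*(-251090 - 45285) = -381112*(-296375) = 112952069000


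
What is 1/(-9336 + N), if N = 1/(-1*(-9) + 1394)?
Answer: -1403/13098407 ≈ -0.00010711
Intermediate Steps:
N = 1/1403 (N = 1/(9 + 1394) = 1/1403 ≈ 0.00071276)
1/(-9336 + N) = 1/(-9336 + 1/1403) = 1/(-13098407/1403) = -1403/13098407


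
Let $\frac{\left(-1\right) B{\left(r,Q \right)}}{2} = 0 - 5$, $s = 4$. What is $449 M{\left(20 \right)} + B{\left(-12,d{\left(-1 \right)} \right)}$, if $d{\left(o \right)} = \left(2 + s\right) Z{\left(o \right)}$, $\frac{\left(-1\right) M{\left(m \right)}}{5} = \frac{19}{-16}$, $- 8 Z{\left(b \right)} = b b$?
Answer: $\frac{42815}{16} \approx 2675.9$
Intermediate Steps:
$Z{\left(b \right)} = - \frac{b^{2}}{8}$ ($Z{\left(b \right)} = - \frac{b b}{8} = - \frac{b^{2}}{8}$)
$M{\left(m \right)} = \frac{95}{16}$ ($M{\left(m \right)} = - 5 \frac{19}{-16} = - 5 \cdot 19 \left(- \frac{1}{16}\right) = \left(-5\right) \left(- \frac{19}{16}\right) = \frac{95}{16}$)
$d{\left(o \right)} = - \frac{3 o^{2}}{4}$ ($d{\left(o \right)} = \left(2 + 4\right) \left(- \frac{o^{2}}{8}\right) = 6 \left(- \frac{o^{2}}{8}\right) = - \frac{3 o^{2}}{4}$)
$B{\left(r,Q \right)} = 10$ ($B{\left(r,Q \right)} = - 2 \left(0 - 5\right) = \left(-2\right) \left(-5\right) = 10$)
$449 M{\left(20 \right)} + B{\left(-12,d{\left(-1 \right)} \right)} = 449 \cdot \frac{95}{16} + 10 = \frac{42655}{16} + 10 = \frac{42815}{16}$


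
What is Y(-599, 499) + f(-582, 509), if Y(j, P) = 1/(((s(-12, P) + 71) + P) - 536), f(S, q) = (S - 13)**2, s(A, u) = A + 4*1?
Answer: 9204651/26 ≈ 3.5403e+5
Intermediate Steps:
s(A, u) = 4 + A (s(A, u) = A + 4 = 4 + A)
f(S, q) = (-13 + S)**2
Y(j, P) = 1/(-473 + P) (Y(j, P) = 1/((((4 - 12) + 71) + P) - 536) = 1/(((-8 + 71) + P) - 536) = 1/((63 + P) - 536) = 1/(-473 + P))
Y(-599, 499) + f(-582, 509) = 1/(-473 + 499) + (-13 - 582)**2 = 1/26 + (-595)**2 = 1/26 + 354025 = 9204651/26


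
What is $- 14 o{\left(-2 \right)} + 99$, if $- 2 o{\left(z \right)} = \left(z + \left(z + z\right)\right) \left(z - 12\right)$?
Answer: $687$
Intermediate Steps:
$o{\left(z \right)} = - \frac{3 z \left(-12 + z\right)}{2}$ ($o{\left(z \right)} = - \frac{\left(z + \left(z + z\right)\right) \left(z - 12\right)}{2} = - \frac{\left(z + 2 z\right) \left(-12 + z\right)}{2} = - \frac{3 z \left(-12 + z\right)}{2}$)
$- 14 o{\left(-2 \right)} + 99 = - 14 \cdot \frac{3}{2} \left(-2\right) \left(12 - -2\right) + 99 = - 14 \cdot \frac{3}{2} \left(-2\right) \left(12 + 2\right) + 99 = - 14 \cdot \frac{3}{2} \left(-2\right) 14 + 99 = \left(-14\right) \left(-42\right) + 99 = 588 + 99 = 687$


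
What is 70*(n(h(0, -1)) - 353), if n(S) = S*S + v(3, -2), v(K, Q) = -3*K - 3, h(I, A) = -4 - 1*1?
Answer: -23800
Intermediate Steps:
h(I, A) = -5 (h(I, A) = -4 - 1 = -5)
v(K, Q) = -3 - 3*K
n(S) = -12 + S**2 (n(S) = S*S + (-3 - 3*3) = S**2 + (-3 - 9) = S**2 - 12 = -12 + S**2)
70*(n(h(0, -1)) - 353) = 70*((-12 + (-5)**2) - 353) = 70*((-12 + 25) - 353) = 70*(13 - 353) = 70*(-340) = -23800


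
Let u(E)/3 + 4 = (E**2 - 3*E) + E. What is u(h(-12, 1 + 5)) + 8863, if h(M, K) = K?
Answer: 8923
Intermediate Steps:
u(E) = -12 - 6*E + 3*E**2 (u(E) = -12 + 3*((E**2 - 3*E) + E) = -12 + 3*(E**2 - 2*E) = -12 + (-6*E + 3*E**2) = -12 - 6*E + 3*E**2)
u(h(-12, 1 + 5)) + 8863 = (-12 - 6*(1 + 5) + 3*(1 + 5)**2) + 8863 = (-12 - 6*6 + 3*6**2) + 8863 = (-12 - 36 + 3*36) + 8863 = (-12 - 36 + 108) + 8863 = 60 + 8863 = 8923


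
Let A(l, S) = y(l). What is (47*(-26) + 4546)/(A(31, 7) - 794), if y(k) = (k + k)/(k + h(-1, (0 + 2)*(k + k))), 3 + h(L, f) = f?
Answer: -252624/60313 ≈ -4.1886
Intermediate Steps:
h(L, f) = -3 + f
y(k) = 2*k/(-3 + 5*k) (y(k) = (k + k)/(k + (-3 + (0 + 2)*(k + k))) = (2*k)/(k + (-3 + 2*(2*k))) = (2*k)/(k + (-3 + 4*k)) = (2*k)/(-3 + 5*k) = 2*k/(-3 + 5*k))
A(l, S) = 2*l/(-3 + 5*l)
(47*(-26) + 4546)/(A(31, 7) - 794) = (47*(-26) + 4546)/(2*31/(-3 + 5*31) - 794) = (-1222 + 4546)/(2*31/(-3 + 155) - 794) = 3324/(2*31/152 - 794) = 3324/(2*31*(1/152) - 794) = 3324/(31/76 - 794) = 3324/(-60313/76) = 3324*(-76/60313) = -252624/60313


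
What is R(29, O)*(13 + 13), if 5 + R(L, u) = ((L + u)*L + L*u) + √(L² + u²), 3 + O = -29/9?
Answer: 111176/9 + 26*√71257/9 ≈ 13124.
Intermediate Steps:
O = -56/9 (O = -3 - 29/9 = -56/9 ≈ -6.2222)
R(L, u) = -5 + √(L² + u²) + L*u + L*(L + u) (R(L, u) = -5 + (((L + u)*L + L*u) + √(L² + u²)) = -5 + ((L*(L + u) + L*u) + √(L² + u²)) = -5 + ((L*u + L*(L + u)) + √(L² + u²)) = -5 + (√(L² + u²) + L*u + L*(L + u)) = -5 + √(L² + u²) + L*u + L*(L + u))
R(29, O)*(13 + 13) = (-5 + 29² + √(29² + (-56/9)²) + 2*29*(-56/9))*(13 + 13) = (-5 + 841 + √(841 + 3136/81) - 3248/9)*26 = (-5 + 841 + √(71257/81) - 3248/9)*26 = (-5 + 841 + √71257/9 - 3248/9)*26 = (4276/9 + √71257/9)*26 = 111176/9 + 26*√71257/9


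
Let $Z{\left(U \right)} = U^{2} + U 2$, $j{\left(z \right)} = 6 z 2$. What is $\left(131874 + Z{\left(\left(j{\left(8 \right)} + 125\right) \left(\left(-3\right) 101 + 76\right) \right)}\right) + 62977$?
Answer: $2516822406$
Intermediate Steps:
$j{\left(z \right)} = 12 z$
$Z{\left(U \right)} = U^{2} + 2 U$
$\left(131874 + Z{\left(\left(j{\left(8 \right)} + 125\right) \left(\left(-3\right) 101 + 76\right) \right)}\right) + 62977 = \left(131874 + \left(12 \cdot 8 + 125\right) \left(\left(-3\right) 101 + 76\right) \left(2 + \left(12 \cdot 8 + 125\right) \left(\left(-3\right) 101 + 76\right)\right)\right) + 62977 = \left(131874 + \left(96 + 125\right) \left(-303 + 76\right) \left(2 + \left(96 + 125\right) \left(-303 + 76\right)\right)\right) + 62977 = \left(131874 + 221 \left(-227\right) \left(2 + 221 \left(-227\right)\right)\right) + 62977 = \left(131874 - 50167 \left(2 - 50167\right)\right) + 62977 = \left(131874 - -2516627555\right) + 62977 = \left(131874 + 2516627555\right) + 62977 = 2516759429 + 62977 = 2516822406$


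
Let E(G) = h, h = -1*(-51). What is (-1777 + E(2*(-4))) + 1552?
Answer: -174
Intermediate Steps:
h = 51
E(G) = 51
(-1777 + E(2*(-4))) + 1552 = (-1777 + 51) + 1552 = -1726 + 1552 = -174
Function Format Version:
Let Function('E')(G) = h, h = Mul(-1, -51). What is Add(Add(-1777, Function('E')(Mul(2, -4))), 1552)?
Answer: -174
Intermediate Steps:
h = 51
Function('E')(G) = 51
Add(Add(-1777, Function('E')(Mul(2, -4))), 1552) = Add(Add(-1777, 51), 1552) = Add(-1726, 1552) = -174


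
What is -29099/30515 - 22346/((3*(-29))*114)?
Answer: 196642154/151323885 ≈ 1.2995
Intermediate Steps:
-29099/30515 - 22346/((3*(-29))*114) = -29099*1/30515 - 22346/((-87*114)) = -29099/30515 - 22346/(-9918) = -29099/30515 - 22346*(-1/9918) = -29099/30515 + 11173/4959 = 196642154/151323885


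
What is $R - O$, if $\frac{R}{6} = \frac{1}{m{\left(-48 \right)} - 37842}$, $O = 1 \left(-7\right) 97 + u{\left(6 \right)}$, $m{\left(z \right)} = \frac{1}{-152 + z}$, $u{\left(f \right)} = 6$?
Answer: $\frac{5093532673}{7568401} \approx 673.0$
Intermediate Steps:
$O = -673$ ($O = 1 \left(-7\right) 97 + 6 = \left(-7\right) 97 + 6 = -679 + 6 = -673$)
$R = - \frac{1200}{7568401}$ ($R = \frac{6}{\frac{1}{-152 - 48} - 37842} = \frac{6}{\frac{1}{-200} - 37842} = \frac{6}{- \frac{1}{200} - 37842} = \frac{6}{- \frac{7568401}{200}} = 6 \left(- \frac{200}{7568401}\right) = - \frac{1200}{7568401} \approx -0.00015855$)
$R - O = - \frac{1200}{7568401} - -673 = - \frac{1200}{7568401} + 673 = \frac{5093532673}{7568401}$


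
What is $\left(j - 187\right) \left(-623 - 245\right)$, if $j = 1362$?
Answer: $-1019900$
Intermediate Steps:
$\left(j - 187\right) \left(-623 - 245\right) = \left(1362 - 187\right) \left(-623 - 245\right) = 1175 \left(-868\right) = -1019900$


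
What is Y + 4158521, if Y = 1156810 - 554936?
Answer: 4760395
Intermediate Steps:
Y = 601874
Y + 4158521 = 601874 + 4158521 = 4760395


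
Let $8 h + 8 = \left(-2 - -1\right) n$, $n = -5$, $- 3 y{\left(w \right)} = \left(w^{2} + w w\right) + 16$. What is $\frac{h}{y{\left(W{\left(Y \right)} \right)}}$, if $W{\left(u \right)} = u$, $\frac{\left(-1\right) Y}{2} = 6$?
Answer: $\frac{9}{2432} \approx 0.0037007$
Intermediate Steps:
$Y = -12$ ($Y = \left(-2\right) 6 = -12$)
$y{\left(w \right)} = - \frac{16}{3} - \frac{2 w^{2}}{3}$ ($y{\left(w \right)} = - \frac{\left(w^{2} + w w\right) + 16}{3} = - \frac{\left(w^{2} + w^{2}\right) + 16}{3} = - \frac{2 w^{2} + 16}{3} = - \frac{16 + 2 w^{2}}{3} = - \frac{16}{3} - \frac{2 w^{2}}{3}$)
$h = - \frac{3}{8}$ ($h = -1 + \frac{\left(-2 - -1\right) \left(-5\right)}{8} = -1 + \frac{\left(-2 + 1\right) \left(-5\right)}{8} = -1 + \frac{\left(-1\right) \left(-5\right)}{8} = -1 + \frac{1}{8} \cdot 5 = -1 + \frac{5}{8} = - \frac{3}{8} \approx -0.375$)
$\frac{h}{y{\left(W{\left(Y \right)} \right)}} = - \frac{3}{8 \left(- \frac{16}{3} - \frac{2 \left(-12\right)^{2}}{3}\right)} = - \frac{3}{8 \left(- \frac{16}{3} - 96\right)} = - \frac{3}{8 \left(- \frac{304}{3}\right)} = \left(- \frac{3}{8}\right) \left(- \frac{3}{304}\right) = \frac{9}{2432}$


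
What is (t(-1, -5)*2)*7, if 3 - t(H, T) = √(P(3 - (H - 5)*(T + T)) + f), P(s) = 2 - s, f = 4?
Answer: 42 - 42*√7 ≈ -69.122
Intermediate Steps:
t(H, T) = 3 - √(3 + 2*T*(-5 + H)) (t(H, T) = 3 - √((2 - (3 - (H - 5)*(T + T))) + 4) = 3 - √((2 - (3 - (-5 + H)*2*T)) + 4) = 3 - √((2 - (3 - 2*T*(-5 + H))) + 4) = 3 - √((2 + (-3 + 2*T*(-5 + H))) + 4) = 3 - √((-1 + 2*T*(-5 + H)) + 4) = 3 - √(3 + 2*T*(-5 + H)))
(t(-1, -5)*2)*7 = ((3 - √(3 - 10*(-5) + 2*(-1)*(-5)))*2)*7 = ((3 - √(3 + 50 + 10))*2)*7 = ((3 - √63)*2)*7 = ((3 - 3*√7)*2)*7 = (6 - 6*√7)*7 = 42 - 42*√7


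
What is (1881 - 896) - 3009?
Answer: -2024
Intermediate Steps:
(1881 - 896) - 3009 = 985 - 3009 = -2024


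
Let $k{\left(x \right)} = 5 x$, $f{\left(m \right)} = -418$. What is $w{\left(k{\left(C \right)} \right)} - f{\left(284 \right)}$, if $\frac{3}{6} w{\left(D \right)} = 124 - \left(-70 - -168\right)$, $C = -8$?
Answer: $470$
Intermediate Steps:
$w{\left(D \right)} = 52$ ($w{\left(D \right)} = 2 \left(124 - \left(-70 - -168\right)\right) = 2 \left(124 - \left(-70 + 168\right)\right) = 2 \left(124 - 98\right) = 2 \cdot 26 = 52$)
$w{\left(k{\left(C \right)} \right)} - f{\left(284 \right)} = 52 - -418 = 52 + 418 = 470$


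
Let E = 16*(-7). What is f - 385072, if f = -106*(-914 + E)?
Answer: -276316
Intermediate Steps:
E = -112
f = 108756 (f = -106*(-914 - 112) = -106*(-1026) = 108756)
f - 385072 = 108756 - 385072 = -276316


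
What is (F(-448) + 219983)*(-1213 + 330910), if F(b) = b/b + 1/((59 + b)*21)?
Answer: 197493920471205/2723 ≈ 7.2528e+10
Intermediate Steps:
F(b) = 1 + 1/(21*(59 + b)) (F(b) = 1 + (1/21)/(59 + b) = 1 + 1/(21*(59 + b)))
(F(-448) + 219983)*(-1213 + 330910) = ((1240/21 - 448)/(59 - 448) + 219983)*(-1213 + 330910) = (-8168/21/(-389) + 219983)*329697 = (-1/389*(-8168/21) + 219983)*329697 = (8168/8169 + 219983)*329697 = (1797049295/8169)*329697 = 197493920471205/2723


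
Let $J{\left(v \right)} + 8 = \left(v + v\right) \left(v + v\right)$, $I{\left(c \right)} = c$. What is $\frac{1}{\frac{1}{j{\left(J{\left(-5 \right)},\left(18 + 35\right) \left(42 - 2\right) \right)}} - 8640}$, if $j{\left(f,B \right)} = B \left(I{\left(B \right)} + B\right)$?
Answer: $- \frac{8988800}{77663231999} \approx -0.00011574$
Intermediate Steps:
$J{\left(v \right)} = -8 + 4 v^{2}$ ($J{\left(v \right)} = -8 + \left(v + v\right) \left(v + v\right) = -8 + 2 v 2 v = -8 + 4 v^{2}$)
$j{\left(f,B \right)} = 2 B^{2}$ ($j{\left(f,B \right)} = B \left(B + B\right) = B 2 B = 2 B^{2}$)
$\frac{1}{\frac{1}{j{\left(J{\left(-5 \right)},\left(18 + 35\right) \left(42 - 2\right) \right)}} - 8640} = \frac{1}{\frac{1}{2 \left(\left(18 + 35\right) \left(42 - 2\right)\right)^{2}} - 8640} = \frac{1}{\frac{1}{2 \left(53 \cdot 40\right)^{2}} - 8640} = \frac{1}{\frac{1}{2 \cdot 2120^{2}} - 8640} = \frac{1}{\frac{1}{2 \cdot 4494400} - 8640} = \frac{1}{\frac{1}{8988800} - 8640} = \frac{1}{- \frac{77663231999}{8988800}} = - \frac{8988800}{77663231999}$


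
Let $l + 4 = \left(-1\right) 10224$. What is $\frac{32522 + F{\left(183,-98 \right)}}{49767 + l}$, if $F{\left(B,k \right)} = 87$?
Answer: $\frac{32609}{39539} \approx 0.82473$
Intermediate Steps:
$l = -10228$ ($l = -4 - 10224 = -10228$)
$\frac{32522 + F{\left(183,-98 \right)}}{49767 + l} = \frac{32522 + 87}{49767 - 10228} = \frac{32609}{39539}$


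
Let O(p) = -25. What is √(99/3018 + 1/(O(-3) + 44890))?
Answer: √7429844925410/15044730 ≈ 0.18118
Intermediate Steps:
√(99/3018 + 1/(O(-3) + 44890)) = √(99/3018 + 1/(-25 + 44890)) = √(99*(1/3018) + 1/44865) = √(33/1006 + 1/44865) = √(1481551/45134190) = √7429844925410/15044730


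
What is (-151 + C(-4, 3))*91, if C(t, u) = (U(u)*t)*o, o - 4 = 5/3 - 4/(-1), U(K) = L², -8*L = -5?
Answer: -725543/48 ≈ -15115.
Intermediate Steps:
L = 5/8 (L = -⅛*(-5) = 5/8 ≈ 0.62500)
U(K) = 25/64 (U(K) = (5/8)² = 25/64)
o = 29/3 (o = 4 + (5/3 - 4/(-1)) = 4 + (5*(⅓) - 4*(-1)) = 4 + (5/3 + 4) = 4 + 17/3 = 29/3 ≈ 9.6667)
C(t, u) = 725*t/192 (C(t, u) = (25*t/64)*(29/3) = 725*t/192)
(-151 + C(-4, 3))*91 = (-151 + (725/192)*(-4))*91 = (-151 - 725/48)*91 = -7973/48*91 = -725543/48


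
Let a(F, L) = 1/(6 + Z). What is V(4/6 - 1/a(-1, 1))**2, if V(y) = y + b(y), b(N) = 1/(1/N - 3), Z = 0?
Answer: 9216/289 ≈ 31.889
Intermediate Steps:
a(F, L) = 1/6 (a(F, L) = 1/(6 + 0) = 1/6)
b(N) = 1/(-3 + 1/N) (b(N) = 1/(1/N - 3) = 1/(-3 + 1/N))
V(y) = y - y/(-1 + 3*y)
V(4/6 - 1/a(-1, 1))**2 = ((4/6 - 1/1/6)*(-2 + 3*(4/6 - 1/1/6))/(-1 + 3*(4/6 - 1/1/6)))**2 = ((4*(1/6) - 1*6)*(-2 + 3*(4*(1/6) - 1*6))/(-1 + 3*(4*(1/6) - 1*6)))**2 = ((2/3 - 6)*(-2 + 3*(2/3 - 6))/(-1 + 3*(2/3 - 6)))**2 = (-16*(-2 + 3*(-16/3))/(3*(-1 + 3*(-16/3))))**2 = (-16*(-2 - 16)/(3*(-1 - 16)))**2 = (-16/3*(-18)/(-17))**2 = (-16/3*(-1/17)*(-18))**2 = (-96/17)**2 = 9216/289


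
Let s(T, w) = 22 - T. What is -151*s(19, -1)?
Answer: -453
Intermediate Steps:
-151*s(19, -1) = -151*(22 - 1*19) = -151*(22 - 19) = -151*3 = -453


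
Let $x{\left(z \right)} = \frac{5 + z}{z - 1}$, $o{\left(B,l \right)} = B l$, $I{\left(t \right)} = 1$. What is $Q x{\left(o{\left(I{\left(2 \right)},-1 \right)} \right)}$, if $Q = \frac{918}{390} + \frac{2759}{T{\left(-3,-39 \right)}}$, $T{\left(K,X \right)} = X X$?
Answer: $- \frac{63392}{7605} \approx -8.3356$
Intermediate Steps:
$T{\left(K,X \right)} = X^{2}$
$Q = \frac{31696}{7605}$ ($Q = \frac{918}{390} + \frac{2759}{\left(-39\right)^{2}} = 918 \cdot \frac{1}{390} + \frac{2759}{1521} = \frac{153}{65} + 2759 \cdot \frac{1}{1521} = \frac{153}{65} + \frac{2759}{1521} = \frac{31696}{7605} \approx 4.1678$)
$x{\left(z \right)} = \frac{5 + z}{-1 + z}$
$Q x{\left(o{\left(I{\left(2 \right)},-1 \right)} \right)} = \frac{31696 \frac{5 + 1 \left(-1\right)}{-1 + 1 \left(-1\right)}}{7605} = \frac{31696 \frac{5 - 1}{-1 - 1}}{7605} = \frac{31696 \frac{1}{-2} \cdot 4}{7605} = \frac{31696 \left(\left(- \frac{1}{2}\right) 4\right)}{7605} = \frac{31696}{7605} \left(-2\right) = - \frac{63392}{7605}$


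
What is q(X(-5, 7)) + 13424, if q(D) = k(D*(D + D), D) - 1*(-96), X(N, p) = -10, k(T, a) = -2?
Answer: 13518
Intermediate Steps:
q(D) = 94 (q(D) = -2 - 1*(-96) = -2 + 96 = 94)
q(X(-5, 7)) + 13424 = 94 + 13424 = 13518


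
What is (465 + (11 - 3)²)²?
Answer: 279841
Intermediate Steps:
(465 + (11 - 3)²)² = (465 + 8²)² = (465 + 64)² = 529² = 279841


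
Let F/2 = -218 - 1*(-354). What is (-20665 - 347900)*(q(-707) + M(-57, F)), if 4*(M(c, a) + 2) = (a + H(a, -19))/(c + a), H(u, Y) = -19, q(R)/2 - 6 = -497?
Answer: 62360239731/172 ≈ 3.6256e+8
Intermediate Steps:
q(R) = -982 (q(R) = 12 + 2*(-497) = 12 - 994 = -982)
F = 272 (F = 2*(-218 - 1*(-354)) = 2*(-218 + 354) = 2*136 = 272)
M(c, a) = -2 + (-19 + a)/(4*(a + c)) (M(c, a) = -2 + ((a - 19)/(c + a))/4 = -2 + ((-19 + a)/(a + c))/4 = -2 + (-19 + a)/(4*(a + c)))
(-20665 - 347900)*(q(-707) + M(-57, F)) = (-20665 - 347900)*(-982 + (-19 - 8*(-57) - 7*272)/(4*(272 - 57))) = -368565*(-982 + (¼)*(-19 + 456 - 1904)/215) = -368565*(-982 + (¼)*(1/215)*(-1467)) = -368565*(-982 - 1467/860) = -368565*(-845987/860) = 62360239731/172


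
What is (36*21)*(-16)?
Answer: -12096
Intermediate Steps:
(36*21)*(-16) = 756*(-16) = -12096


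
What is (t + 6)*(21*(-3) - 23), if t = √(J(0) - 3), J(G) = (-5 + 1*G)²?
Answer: -516 - 86*√22 ≈ -919.38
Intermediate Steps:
J(G) = (-5 + G)²
t = √22 (t = √((-5 + 0)² - 3) = √((-5)² - 3) = √(25 - 3) = √22 ≈ 4.6904)
(t + 6)*(21*(-3) - 23) = (√22 + 6)*(21*(-3) - 23) = (6 + √22)*(-63 - 23) = (6 + √22)*(-86) = -516 - 86*√22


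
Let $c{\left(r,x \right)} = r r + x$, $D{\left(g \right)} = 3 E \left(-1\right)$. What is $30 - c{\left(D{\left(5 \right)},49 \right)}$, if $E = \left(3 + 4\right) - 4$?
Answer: $-100$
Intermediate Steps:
$E = 3$ ($E = 7 - 4 = 3$)
$D{\left(g \right)} = -9$ ($D{\left(g \right)} = 3 \cdot 3 \left(-1\right) = 9 \left(-1\right) = -9$)
$c{\left(r,x \right)} = x + r^{2}$ ($c{\left(r,x \right)} = r^{2} + x = x + r^{2}$)
$30 - c{\left(D{\left(5 \right)},49 \right)} = 30 - \left(49 + \left(-9\right)^{2}\right) = 30 - \left(49 + 81\right) = 30 - 130 = -100$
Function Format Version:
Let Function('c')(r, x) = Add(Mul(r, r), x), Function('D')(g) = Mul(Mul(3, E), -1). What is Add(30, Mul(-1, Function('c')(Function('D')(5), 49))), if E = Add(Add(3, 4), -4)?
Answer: -100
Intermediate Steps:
E = 3 (E = Add(7, -4) = 3)
Function('D')(g) = -9 (Function('D')(g) = Mul(Mul(3, 3), -1) = Mul(9, -1) = -9)
Function('c')(r, x) = Add(x, Pow(r, 2)) (Function('c')(r, x) = Add(Pow(r, 2), x) = Add(x, Pow(r, 2)))
Add(30, Mul(-1, Function('c')(Function('D')(5), 49))) = Add(30, Mul(-1, Add(49, Pow(-9, 2)))) = Add(30, Mul(-1, Add(49, 81))) = Add(30, Mul(-1, 130)) = Add(30, -130) = -100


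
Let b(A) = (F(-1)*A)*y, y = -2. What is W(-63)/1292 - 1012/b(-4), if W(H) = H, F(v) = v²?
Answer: -163501/1292 ≈ -126.55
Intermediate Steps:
b(A) = -2*A (b(A) = ((-1)²*A)*(-2) = (1*A)*(-2) = A*(-2) = -2*A)
W(-63)/1292 - 1012/b(-4) = -63/1292 - 1012/((-2*(-4))) = -63*1/1292 - 1012/8 = -63/1292 - 1012*⅛ = -63/1292 - 253/2 = -163501/1292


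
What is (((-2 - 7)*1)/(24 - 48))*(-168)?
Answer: -63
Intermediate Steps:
(((-2 - 7)*1)/(24 - 48))*(-168) = (-9*1/(-24))*(-168) = -9*(-1/24)*(-168) = (3/8)*(-168) = -63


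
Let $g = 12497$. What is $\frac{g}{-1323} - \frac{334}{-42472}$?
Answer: $- \frac{265165351}{28095228} \approx -9.4381$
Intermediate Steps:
$\frac{g}{-1323} - \frac{334}{-42472} = \frac{12497}{-1323} - \frac{334}{-42472} = 12497 \left(- \frac{1}{1323}\right) - - \frac{167}{21236} = - \frac{12497}{1323} + \frac{167}{21236} = - \frac{265165351}{28095228}$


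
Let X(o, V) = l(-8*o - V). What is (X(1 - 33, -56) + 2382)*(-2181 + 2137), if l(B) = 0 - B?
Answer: -91080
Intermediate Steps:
l(B) = -B
X(o, V) = V + 8*o (X(o, V) = -(-8*o - V) = -(-V - 8*o) = V + 8*o)
(X(1 - 33, -56) + 2382)*(-2181 + 2137) = ((-56 + 8*(1 - 33)) + 2382)*(-2181 + 2137) = ((-56 + 8*(-32)) + 2382)*(-44) = ((-56 - 256) + 2382)*(-44) = (-312 + 2382)*(-44) = 2070*(-44) = -91080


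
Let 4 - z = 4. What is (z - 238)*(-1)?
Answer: 238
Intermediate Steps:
z = 0 (z = 4 - 1*4 = 4 - 4 = 0)
(z - 238)*(-1) = (0 - 238)*(-1) = -238*(-1) = 238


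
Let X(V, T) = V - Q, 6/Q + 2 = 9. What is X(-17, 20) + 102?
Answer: 589/7 ≈ 84.143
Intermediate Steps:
Q = 6/7 (Q = 6/(-2 + 9) = 6/7 ≈ 0.85714)
X(V, T) = -6/7 + V (X(V, T) = V - 1*6/7 = V - 6/7 = -6/7 + V)
X(-17, 20) + 102 = (-6/7 - 17) + 102 = -125/7 + 102 = 589/7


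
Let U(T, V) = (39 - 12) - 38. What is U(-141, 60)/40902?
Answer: -11/40902 ≈ -0.00026894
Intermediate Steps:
U(T, V) = -11 (U(T, V) = 27 - 38 = -11)
U(-141, 60)/40902 = -11/40902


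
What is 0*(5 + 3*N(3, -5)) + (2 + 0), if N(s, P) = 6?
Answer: 2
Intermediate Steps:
0*(5 + 3*N(3, -5)) + (2 + 0) = 0*(5 + 3*6) + (2 + 0) = 0*(5 + 18) + 2 = 0*23 + 2 = 0 + 2 = 2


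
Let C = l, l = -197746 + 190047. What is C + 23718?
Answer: 16019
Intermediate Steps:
l = -7699
C = -7699
C + 23718 = -7699 + 23718 = 16019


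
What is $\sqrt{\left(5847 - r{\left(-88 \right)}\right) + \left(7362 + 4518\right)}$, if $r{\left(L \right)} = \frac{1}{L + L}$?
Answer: $\frac{\sqrt{34319483}}{44} \approx 133.14$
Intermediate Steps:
$r{\left(L \right)} = \frac{1}{2 L}$
$\sqrt{\left(5847 - r{\left(-88 \right)}\right) + \left(7362 + 4518\right)} = \sqrt{\left(5847 - \frac{1}{2 \left(-88\right)}\right) + \left(7362 + 4518\right)} = \sqrt{\left(5847 - \frac{1}{2} \left(- \frac{1}{88}\right)\right) + 11880} = \sqrt{\left(5847 - - \frac{1}{176}\right) + 11880} = \sqrt{\left(5847 + \frac{1}{176}\right) + 11880} = \sqrt{\frac{1029073}{176} + 11880} = \sqrt{\frac{3119953}{176}} = \frac{\sqrt{34319483}}{44}$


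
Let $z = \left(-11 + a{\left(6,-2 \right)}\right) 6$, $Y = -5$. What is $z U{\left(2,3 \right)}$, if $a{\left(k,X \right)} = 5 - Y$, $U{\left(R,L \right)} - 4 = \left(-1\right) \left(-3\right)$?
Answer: $-42$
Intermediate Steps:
$U{\left(R,L \right)} = 7$ ($U{\left(R,L \right)} = 4 - -3 = 4 + 3 = 7$)
$a{\left(k,X \right)} = 10$ ($a{\left(k,X \right)} = 5 - -5 = 5 + 5 = 10$)
$z = -6$ ($z = \left(-11 + 10\right) 6 = \left(-1\right) 6 = -6$)
$z U{\left(2,3 \right)} = \left(-6\right) 7 = -42$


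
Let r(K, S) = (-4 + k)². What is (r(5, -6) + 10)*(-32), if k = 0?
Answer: -832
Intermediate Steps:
r(K, S) = 16 (r(K, S) = (-4 + 0)² = (-4)² = 16)
(r(5, -6) + 10)*(-32) = (16 + 10)*(-32) = 26*(-32) = -832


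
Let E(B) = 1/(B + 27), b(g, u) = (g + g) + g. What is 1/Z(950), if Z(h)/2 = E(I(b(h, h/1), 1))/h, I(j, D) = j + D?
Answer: 1367050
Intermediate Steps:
b(g, u) = 3*g (b(g, u) = 2*g + g = 3*g)
I(j, D) = D + j
E(B) = 1/(27 + B)
Z(h) = 2/(h*(28 + 3*h)) (Z(h) = 2*(1/((27 + (1 + 3*h))*h)) = 2*(1/((28 + 3*h)*h)) = 2*(1/(h*(28 + 3*h))) = 2/(h*(28 + 3*h)))
1/Z(950) = 1/(2/(950*(28 + 3*950))) = 1/(2*(1/950)/(28 + 2850)) = 1/(2*(1/950)/2878) = 1/(2*(1/950)*(1/2878)) = 1/(1/1367050) = 1367050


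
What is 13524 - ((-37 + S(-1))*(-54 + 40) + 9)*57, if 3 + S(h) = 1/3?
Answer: -18643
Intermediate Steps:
S(h) = -8/3 (S(h) = -3 + 1/3 = -3 + ⅓ = -8/3)
13524 - ((-37 + S(-1))*(-54 + 40) + 9)*57 = 13524 - ((-37 - 8/3)*(-54 + 40) + 9)*57 = 13524 - (-119/3*(-14) + 9)*57 = 13524 - (1666/3 + 9)*57 = 13524 - 1693*57/3 = 13524 - 1*32167 = 13524 - 32167 = -18643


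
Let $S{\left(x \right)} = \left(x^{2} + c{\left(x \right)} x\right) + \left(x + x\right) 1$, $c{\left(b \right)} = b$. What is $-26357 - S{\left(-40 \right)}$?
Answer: $-29477$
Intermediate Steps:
$S{\left(x \right)} = 2 x + 2 x^{2}$ ($S{\left(x \right)} = \left(x^{2} + x x\right) + \left(x + x\right) 1 = \left(x^{2} + x^{2}\right) + 2 x 1 = 2 x^{2} + 2 x = 2 x + 2 x^{2}$)
$-26357 - S{\left(-40 \right)} = -26357 - 2 \left(-40\right) \left(1 - 40\right) = -26357 - 2 \left(-40\right) \left(-39\right) = -26357 - 3120 = -29477$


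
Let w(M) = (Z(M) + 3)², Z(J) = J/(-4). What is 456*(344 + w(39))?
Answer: 355281/2 ≈ 1.7764e+5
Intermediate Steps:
Z(J) = -J/4 (Z(J) = J*(-¼) = -J/4)
w(M) = (3 - M/4)² (w(M) = (-M/4 + 3)² = (3 - M/4)²)
456*(344 + w(39)) = 456*(344 + (-12 + 39)²/16) = 456*(344 + (1/16)*27²) = 456*(344 + (1/16)*729) = 456*(344 + 729/16) = 456*(6233/16) = 355281/2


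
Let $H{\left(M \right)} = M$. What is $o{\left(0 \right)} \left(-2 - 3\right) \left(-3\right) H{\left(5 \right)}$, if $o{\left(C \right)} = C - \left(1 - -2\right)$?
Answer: $-225$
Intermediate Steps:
$o{\left(C \right)} = -3 + C$ ($o{\left(C \right)} = C - \left(1 + 2\right) = C - 3 = -3 + C$)
$o{\left(0 \right)} \left(-2 - 3\right) \left(-3\right) H{\left(5 \right)} = \left(-3 + 0\right) \left(-2 - 3\right) \left(-3\right) 5 = - 3 \left(\left(-5\right) \left(-3\right)\right) 5 = \left(-3\right) 15 \cdot 5 = \left(-45\right) 5 = -225$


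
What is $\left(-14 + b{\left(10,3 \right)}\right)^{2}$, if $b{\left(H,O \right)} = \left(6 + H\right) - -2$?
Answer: $16$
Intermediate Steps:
$b{\left(H,O \right)} = 8 + H$ ($b{\left(H,O \right)} = \left(6 + H\right) + 2 = 8 + H$)
$\left(-14 + b{\left(10,3 \right)}\right)^{2} = \left(-14 + \left(8 + 10\right)\right)^{2} = \left(-14 + 18\right)^{2} = 4^{2} = 16$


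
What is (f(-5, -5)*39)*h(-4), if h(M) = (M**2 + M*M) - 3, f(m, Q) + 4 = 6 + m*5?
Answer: -26013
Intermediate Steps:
f(m, Q) = 2 + 5*m (f(m, Q) = -4 + (6 + m*5) = -4 + (6 + 5*m) = 2 + 5*m)
h(M) = -3 + 2*M**2 (h(M) = (M**2 + M**2) - 3 = 2*M**2 - 3 = -3 + 2*M**2)
(f(-5, -5)*39)*h(-4) = ((2 + 5*(-5))*39)*(-3 + 2*(-4)**2) = ((2 - 25)*39)*(-3 + 2*16) = (-23*39)*(-3 + 32) = -897*29 = -26013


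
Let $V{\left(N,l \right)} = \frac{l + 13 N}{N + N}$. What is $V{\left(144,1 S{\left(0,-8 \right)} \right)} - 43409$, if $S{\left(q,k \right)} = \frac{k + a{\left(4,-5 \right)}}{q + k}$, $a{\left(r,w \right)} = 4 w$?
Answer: $- \frac{24999833}{576} \approx -43403.0$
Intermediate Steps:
$S{\left(q,k \right)} = \frac{-20 + k}{k + q}$ ($S{\left(q,k \right)} = \frac{k + 4 \left(-5\right)}{q + k} = \frac{k - 20}{k + q} = \frac{-20 + k}{k + q}$)
$V{\left(N,l \right)} = \frac{l + 13 N}{2 N}$
$V{\left(144,1 S{\left(0,-8 \right)} \right)} - 43409 = \frac{1 \frac{-20 - 8}{-8 + 0} + 13 \cdot 144}{2 \cdot 144} - 43409 = \frac{1}{2} \cdot \frac{1}{144} \left(1 \frac{1}{-8} \left(-28\right) + 1872\right) - 43409 = \frac{1}{2} \cdot \frac{1}{144} \left(1 \left(\left(- \frac{1}{8}\right) \left(-28\right)\right) + 1872\right) - 43409 = \frac{1}{2} \cdot \frac{1}{144} \left(1 \cdot \frac{7}{2} + 1872\right) - 43409 = \frac{1}{2} \cdot \frac{1}{144} \left(\frac{7}{2} + 1872\right) - 43409 = \frac{1}{2} \cdot \frac{1}{144} \cdot \frac{3751}{2} - 43409 = \frac{3751}{576} - 43409 = - \frac{24999833}{576}$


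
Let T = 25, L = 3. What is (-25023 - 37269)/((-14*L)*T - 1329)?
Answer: 20764/793 ≈ 26.184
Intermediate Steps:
(-25023 - 37269)/((-14*L)*T - 1329) = (-25023 - 37269)/(-14*3*25 - 1329) = -62292/(-42*25 - 1329) = -62292/(-1050 - 1329) = -62292/(-2379) = -62292*(-1/2379) = 20764/793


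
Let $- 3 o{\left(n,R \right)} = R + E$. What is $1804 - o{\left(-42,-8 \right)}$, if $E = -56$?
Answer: $\frac{5348}{3} \approx 1782.7$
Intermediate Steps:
$o{\left(n,R \right)} = \frac{56}{3} - \frac{R}{3}$ ($o{\left(n,R \right)} = - \frac{R - 56}{3} = - \frac{-56 + R}{3} = \frac{56}{3} - \frac{R}{3}$)
$1804 - o{\left(-42,-8 \right)} = 1804 - \left(\frac{56}{3} - - \frac{8}{3}\right) = 1804 - \left(\frac{56}{3} + \frac{8}{3}\right) = 1804 - \frac{64}{3} = \frac{5348}{3}$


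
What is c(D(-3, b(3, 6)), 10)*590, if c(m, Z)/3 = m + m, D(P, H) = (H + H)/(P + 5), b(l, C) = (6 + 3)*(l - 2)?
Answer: 31860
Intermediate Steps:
b(l, C) = -18 + 9*l (b(l, C) = 9*(-2 + l) = -18 + 9*l)
D(P, H) = 2*H/(5 + P) (D(P, H) = (2*H)/(5 + P) = 2*H/(5 + P))
c(m, Z) = 6*m (c(m, Z) = 3*(m + m) = 3*(2*m) = 6*m)
c(D(-3, b(3, 6)), 10)*590 = (6*(2*(-18 + 9*3)/(5 - 3)))*590 = (6*(2*(-18 + 27)/2))*590 = (6*(2*9*(1/2)))*590 = (6*9)*590 = 54*590 = 31860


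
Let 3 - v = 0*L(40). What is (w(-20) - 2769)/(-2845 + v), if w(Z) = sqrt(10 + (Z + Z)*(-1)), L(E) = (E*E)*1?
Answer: 2769/2842 - 5*sqrt(2)/2842 ≈ 0.97183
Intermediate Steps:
L(E) = E**2 (L(E) = E**2*1 = E**2)
v = 3 (v = 3 - 0*40**2 = 3 - 0*1600 = 3 - 1*0 = 3 + 0 = 3)
w(Z) = sqrt(10 - 2*Z) (w(Z) = sqrt(10 + (2*Z)*(-1)) = sqrt(10 - 2*Z))
(w(-20) - 2769)/(-2845 + v) = (sqrt(10 - 2*(-20)) - 2769)/(-2845 + 3) = (sqrt(10 + 40) - 2769)/(-2842) = (sqrt(50) - 2769)*(-1/2842) = (5*sqrt(2) - 2769)*(-1/2842) = (-2769 + 5*sqrt(2))*(-1/2842) = 2769/2842 - 5*sqrt(2)/2842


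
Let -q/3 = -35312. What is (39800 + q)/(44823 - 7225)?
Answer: 72868/18799 ≈ 3.8762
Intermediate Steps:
q = 105936 (q = -3*(-35312) = 105936)
(39800 + q)/(44823 - 7225) = (39800 + 105936)/(44823 - 7225) = 145736/37598 = 145736*(1/37598) = 72868/18799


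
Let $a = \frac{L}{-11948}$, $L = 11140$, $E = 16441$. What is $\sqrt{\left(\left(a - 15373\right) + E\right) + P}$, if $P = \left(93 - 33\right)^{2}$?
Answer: $\frac{11 \sqrt{344135257}}{2987} \approx 68.316$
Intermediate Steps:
$P = 3600$ ($P = 60^{2} = 3600$)
$a = - \frac{2785}{2987}$ ($a = \frac{11140}{-11948} = 11140 \left(- \frac{1}{11948}\right) = - \frac{2785}{2987} \approx -0.93237$)
$\sqrt{\left(\left(a - 15373\right) + E\right) + P} = \sqrt{\left(\left(- \frac{2785}{2987} - 15373\right) + 16441\right) + 3600} = \sqrt{\left(- \frac{45921936}{2987} + 16441\right) + 3600} = \sqrt{\frac{3187331}{2987} + 3600} = \sqrt{\frac{13940531}{2987}} = \frac{11 \sqrt{344135257}}{2987}$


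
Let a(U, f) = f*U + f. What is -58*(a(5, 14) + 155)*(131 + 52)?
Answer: -2536746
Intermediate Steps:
a(U, f) = f + U*f (a(U, f) = U*f + f = f + U*f)
-58*(a(5, 14) + 155)*(131 + 52) = -58*(14*(1 + 5) + 155)*(131 + 52) = -58*(14*6 + 155)*183 = -58*(84 + 155)*183 = -13862*183 = -58*43737 = -2536746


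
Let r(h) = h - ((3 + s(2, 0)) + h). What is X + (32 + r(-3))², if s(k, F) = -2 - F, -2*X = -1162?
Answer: 1542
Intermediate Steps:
X = 581 (X = -½*(-1162) = 581)
r(h) = -1 (r(h) = h - ((3 + (-2 - 1*0)) + h) = h - ((3 + (-2 + 0)) + h) = h - ((3 - 2) + h) = h - (1 + h) = h + (-1 - h) = -1)
X + (32 + r(-3))² = 581 + (32 - 1)² = 581 + 31² = 581 + 961 = 1542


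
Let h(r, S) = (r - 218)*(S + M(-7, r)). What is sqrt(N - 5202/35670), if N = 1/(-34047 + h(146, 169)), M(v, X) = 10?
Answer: I*sqrt(50471420320930)/18601905 ≈ 0.38191*I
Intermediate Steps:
h(r, S) = (-218 + r)*(10 + S) (h(r, S) = (r - 218)*(S + 10) = (-218 + r)*(10 + S))
N = -1/46935 (N = 1/(-34047 + (-2180 - 218*169 + 10*146 + 169*146)) = 1/(-34047 + (-2180 - 36842 + 1460 + 24674)) = 1/(-34047 - 12888) = 1/(-46935) = -1/46935 ≈ -2.1306e-5)
sqrt(N - 5202/35670) = sqrt(-1/46935 - 5202/35670) = sqrt(-1/46935 - 5202*1/35670) = sqrt(-1/46935 - 867/5945) = sqrt(-8139718/55805715) = I*sqrt(50471420320930)/18601905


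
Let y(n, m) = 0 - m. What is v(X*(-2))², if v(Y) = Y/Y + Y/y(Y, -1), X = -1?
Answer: 9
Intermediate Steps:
y(n, m) = -m
v(Y) = 1 + Y (v(Y) = Y/Y + Y/((-1*(-1))) = 1 + Y/1 = 1 + Y*1 = 1 + Y)
v(X*(-2))² = (1 - 1*(-2))² = (1 + 2)² = 3² = 9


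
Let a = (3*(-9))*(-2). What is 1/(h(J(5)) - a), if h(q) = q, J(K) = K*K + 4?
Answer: -1/25 ≈ -0.040000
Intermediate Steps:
J(K) = 4 + K² (J(K) = K² + 4 = 4 + K²)
a = 54 (a = -27*(-2) = 54)
1/(h(J(5)) - a) = 1/((4 + 5²) - 1*54) = 1/((4 + 25) - 54) = 1/(29 - 54) = 1/(-25) = -1/25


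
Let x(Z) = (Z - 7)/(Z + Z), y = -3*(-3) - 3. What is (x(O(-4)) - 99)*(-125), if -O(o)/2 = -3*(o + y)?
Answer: 296375/24 ≈ 12349.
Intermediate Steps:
y = 6 (y = 9 - 3 = 6)
O(o) = 36 + 6*o (O(o) = -(-6)*(o + 6) = -(-6)*(6 + o) = -2*(-18 - 3*o) = 36 + 6*o)
x(Z) = (-7 + Z)/(2*Z) (x(Z) = (-7 + Z)/((2*Z)) = (-7 + Z)*(1/(2*Z)) = (-7 + Z)/(2*Z))
(x(O(-4)) - 99)*(-125) = ((-7 + (36 + 6*(-4)))/(2*(36 + 6*(-4))) - 99)*(-125) = ((-7 + (36 - 24))/(2*(36 - 24)) - 99)*(-125) = ((1/2)*(-7 + 12)/12 - 99)*(-125) = ((1/2)*(1/12)*5 - 99)*(-125) = (5/24 - 99)*(-125) = -2371/24*(-125) = 296375/24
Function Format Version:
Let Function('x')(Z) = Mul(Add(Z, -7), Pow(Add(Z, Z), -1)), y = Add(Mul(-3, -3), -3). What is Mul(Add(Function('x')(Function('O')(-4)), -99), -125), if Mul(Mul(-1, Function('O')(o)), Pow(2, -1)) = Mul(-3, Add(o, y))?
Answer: Rational(296375, 24) ≈ 12349.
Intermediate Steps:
y = 6 (y = Add(9, -3) = 6)
Function('O')(o) = Add(36, Mul(6, o)) (Function('O')(o) = Mul(-2, Mul(-3, Add(o, 6))) = Mul(-2, Mul(-3, Add(6, o))) = Mul(-2, Add(-18, Mul(-3, o))) = Add(36, Mul(6, o)))
Function('x')(Z) = Mul(Rational(1, 2), Pow(Z, -1), Add(-7, Z)) (Function('x')(Z) = Mul(Add(-7, Z), Pow(Mul(2, Z), -1)) = Mul(Add(-7, Z), Mul(Rational(1, 2), Pow(Z, -1))) = Mul(Rational(1, 2), Pow(Z, -1), Add(-7, Z)))
Mul(Add(Function('x')(Function('O')(-4)), -99), -125) = Mul(Add(Mul(Rational(1, 2), Pow(Add(36, Mul(6, -4)), -1), Add(-7, Add(36, Mul(6, -4)))), -99), -125) = Mul(Add(Mul(Rational(1, 2), Pow(Add(36, -24), -1), Add(-7, Add(36, -24))), -99), -125) = Mul(Add(Mul(Rational(1, 2), Pow(12, -1), Add(-7, 12)), -99), -125) = Mul(Add(Mul(Rational(1, 2), Rational(1, 12), 5), -99), -125) = Mul(Add(Rational(5, 24), -99), -125) = Mul(Rational(-2371, 24), -125) = Rational(296375, 24)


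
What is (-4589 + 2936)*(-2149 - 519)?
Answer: 4410204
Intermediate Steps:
(-4589 + 2936)*(-2149 - 519) = -1653*(-2668) = 4410204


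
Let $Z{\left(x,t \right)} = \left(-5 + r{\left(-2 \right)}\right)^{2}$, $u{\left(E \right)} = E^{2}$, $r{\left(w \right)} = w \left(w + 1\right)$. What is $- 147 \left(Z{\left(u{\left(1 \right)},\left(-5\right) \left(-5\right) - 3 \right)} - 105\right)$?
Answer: $14112$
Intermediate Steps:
$r{\left(w \right)} = w \left(1 + w\right)$
$Z{\left(x,t \right)} = 9$ ($Z{\left(x,t \right)} = \left(-5 - 2 \left(1 - 2\right)\right)^{2} = \left(-5 - -2\right)^{2} = \left(-5 + 2\right)^{2} = \left(-3\right)^{2} = 9$)
$- 147 \left(Z{\left(u{\left(1 \right)},\left(-5\right) \left(-5\right) - 3 \right)} - 105\right) = - 147 \left(9 - 105\right) = \left(-147\right) \left(-96\right) = 14112$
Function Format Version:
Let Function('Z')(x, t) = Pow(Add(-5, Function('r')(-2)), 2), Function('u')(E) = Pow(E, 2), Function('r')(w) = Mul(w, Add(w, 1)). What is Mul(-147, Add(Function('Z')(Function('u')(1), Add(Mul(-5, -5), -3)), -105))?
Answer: 14112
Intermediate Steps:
Function('r')(w) = Mul(w, Add(1, w))
Function('Z')(x, t) = 9 (Function('Z')(x, t) = Pow(Add(-5, Mul(-2, Add(1, -2))), 2) = Pow(Add(-5, Mul(-2, -1)), 2) = Pow(Add(-5, 2), 2) = Pow(-3, 2) = 9)
Mul(-147, Add(Function('Z')(Function('u')(1), Add(Mul(-5, -5), -3)), -105)) = Mul(-147, Add(9, -105)) = Mul(-147, -96) = 14112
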